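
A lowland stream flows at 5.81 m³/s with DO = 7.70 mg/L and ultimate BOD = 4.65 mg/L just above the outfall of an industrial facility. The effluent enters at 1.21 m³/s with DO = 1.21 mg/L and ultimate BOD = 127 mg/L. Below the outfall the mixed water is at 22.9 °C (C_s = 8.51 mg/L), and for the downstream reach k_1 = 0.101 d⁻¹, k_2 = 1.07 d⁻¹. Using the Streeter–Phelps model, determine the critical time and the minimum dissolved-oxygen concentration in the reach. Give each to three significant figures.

t_c ≈ 1.13 d; minimum DO ≈ 6.34 mg/L

Mixed DO = (5.81×7.70 + 1.21×1.21)/(5.81+1.21) = 46.20/7.020 = 6.581 mg/L.
Mixed L₀ = (5.81×4.65 + 1.21×127)/(7.020) = 180.7/7.020 = 25.74 mg/L.
Initial deficit D₀ = C_s − DO₀ = 8.51 − 6.581 = 1.929 mg/L.
t_c = (1/0.9690) ln[(1.07/0.101)(1 − 1.929×0.9690/(0.101×25.74))] = 1.032 × ln(2.978) = 1.126 d.
D_c = (0.101/1.07) × 25.74 × e^(−0.101×1.126) = 0.09439 × 25.74 × 0.8925 = 2.168 mg/L.
Minimum DO = 8.51 − 2.168 = 6.342 mg/L.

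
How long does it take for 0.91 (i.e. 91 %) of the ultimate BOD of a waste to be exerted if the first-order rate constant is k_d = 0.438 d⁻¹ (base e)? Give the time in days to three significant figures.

t ≈ 5.50 d

y/L₀ = 1 − e^(−k_d t) = 0.91 ⇒ e^(−k_d t) = 0.0900
t = −ln(0.0900) / 0.438 = 2.408 / 0.438 = 5.498 d.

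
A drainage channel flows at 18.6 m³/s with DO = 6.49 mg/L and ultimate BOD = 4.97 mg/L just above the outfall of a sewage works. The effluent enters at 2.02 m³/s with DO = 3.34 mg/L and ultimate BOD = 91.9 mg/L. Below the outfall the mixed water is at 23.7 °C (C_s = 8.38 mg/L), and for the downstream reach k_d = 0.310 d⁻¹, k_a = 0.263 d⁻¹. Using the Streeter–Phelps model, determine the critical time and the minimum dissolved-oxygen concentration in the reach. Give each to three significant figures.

t_c ≈ 2.98 d; minimum DO ≈ 2.07 mg/L

Mixed DO = (18.6×6.49 + 2.02×3.34)/(18.6+2.02) = 127.5/20.62 = 6.181 mg/L.
Mixed L₀ = (18.6×4.97 + 2.02×91.9)/(20.62) = 278.1/20.62 = 13.49 mg/L.
Initial deficit D₀ = C_s − DO₀ = 8.38 − 6.181 = 2.199 mg/L.
t_c = (1/-0.04700) ln[(0.263/0.310)(1 − 2.199×-0.04700/(0.310×13.49))] = -21.28 × ln(0.8694) = 2.979 d.
D_c = (0.310/0.263) × 13.49 × e^(−0.310×2.979) = 1.179 × 13.49 × 0.3972 = 6.313 mg/L.
Minimum DO = 8.38 − 6.313 = 2.067 mg/L.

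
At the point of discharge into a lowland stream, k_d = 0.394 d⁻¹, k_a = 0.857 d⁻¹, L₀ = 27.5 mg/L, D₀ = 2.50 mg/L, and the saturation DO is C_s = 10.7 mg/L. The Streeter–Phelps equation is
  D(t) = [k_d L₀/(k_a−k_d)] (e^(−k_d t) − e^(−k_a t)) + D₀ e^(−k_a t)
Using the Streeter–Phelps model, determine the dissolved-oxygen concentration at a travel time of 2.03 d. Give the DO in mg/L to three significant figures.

k_d L₀/(k_a−k_d) = 0.394×27.5/(0.857−0.394) = 10.84/0.4630 = 23.40 mg/L.
e^(−k_d t) = e^(−0.394×2.030) = 0.4494; e^(−k_a t) = e^(−0.857×2.030) = 0.1756.
D = 23.40 × (0.4494 − 0.1756) + 2.50 × 0.1756 = 6.408 + 0.4389 = 6.847 mg/L.
DO = C_s − D = 10.7 − 6.847 = 3.853 mg/L.

DO ≈ 3.85 mg/L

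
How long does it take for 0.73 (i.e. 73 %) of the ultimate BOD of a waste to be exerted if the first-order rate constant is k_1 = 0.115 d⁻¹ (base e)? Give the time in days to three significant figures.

y/L₀ = 1 − e^(−k_1 t) = 0.73 ⇒ e^(−k_1 t) = 0.270
t = −ln(0.270) / 0.115 = 1.309 / 0.115 = 11.39 d.

t ≈ 11.4 d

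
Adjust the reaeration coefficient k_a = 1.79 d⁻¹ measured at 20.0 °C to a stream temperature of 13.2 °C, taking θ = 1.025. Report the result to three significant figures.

k_a(T₂) = k_a(T₁) · θ^(T₂−T₁) = 1.79 × 1.025^(13.2−20.0)
= 1.79 × 1.025^-6.80 = 1.79 × 0.8454 = 1.513 d⁻¹.

k_a ≈ 1.51 d⁻¹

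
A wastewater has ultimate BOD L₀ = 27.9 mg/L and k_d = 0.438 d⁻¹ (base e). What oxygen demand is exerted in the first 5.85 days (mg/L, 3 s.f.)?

y ≈ 25.7 mg/L

y_t = L₀(1 − e^(−k_d t)) = 27.9 × (1 − e^(−0.438×5.85))
= 27.9 × (1 − 0.07713) = 27.9 × 0.9229 = 25.75 mg/L.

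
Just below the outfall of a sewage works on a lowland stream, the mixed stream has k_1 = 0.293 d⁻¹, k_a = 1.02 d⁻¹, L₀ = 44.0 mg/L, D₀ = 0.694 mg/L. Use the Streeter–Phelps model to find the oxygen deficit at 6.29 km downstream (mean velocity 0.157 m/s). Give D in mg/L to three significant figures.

Travel time t = x/v = 6.29 km / (0.157 m/s) = 6290 m / 0.157 m/s = 40060 s = 0.4637 d.
k_1 L₀/(k_a−k_1) = 0.293×44.0/(1.02−0.293) = 12.89/0.7270 = 17.73 mg/L.
e^(−k_1 t) = e^(−0.293×0.4637) = 0.8730; e^(−k_a t) = e^(−1.02×0.4637) = 0.6231.
D = 17.73 × (0.8730 − 0.6231) + 0.694 × 0.6231 = 4.430 + 0.4325 = 4.862 mg/L.

D ≈ 4.86 mg/L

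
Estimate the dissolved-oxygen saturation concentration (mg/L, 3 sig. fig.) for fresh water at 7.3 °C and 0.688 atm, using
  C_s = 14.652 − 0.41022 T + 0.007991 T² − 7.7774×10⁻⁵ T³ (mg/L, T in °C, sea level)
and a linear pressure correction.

At sea level: C_s = 14.652 − 0.41022×7.3 + 0.007991×7.3² − 7.7774×10⁻⁵×7.3³ = 12.05 mg/L.
Pressure correction: C_s' = 12.05 × 0.688 = 8.292 mg/L.

C_s ≈ 8.29 mg/L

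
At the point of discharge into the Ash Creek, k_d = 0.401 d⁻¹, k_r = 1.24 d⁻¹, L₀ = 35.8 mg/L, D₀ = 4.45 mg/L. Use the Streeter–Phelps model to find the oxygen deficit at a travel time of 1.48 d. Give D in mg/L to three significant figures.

D ≈ 7.43 mg/L

k_d L₀/(k_r−k_d) = 0.401×35.8/(1.24−0.401) = 14.36/0.8390 = 17.11 mg/L.
e^(−k_d t) = e^(−0.401×1.480) = 0.5524; e^(−k_r t) = e^(−1.24×1.480) = 0.1596.
D = 17.11 × (0.5524 − 0.1596) + 4.45 × 0.1596 = 6.721 + 0.7101 = 7.432 mg/L.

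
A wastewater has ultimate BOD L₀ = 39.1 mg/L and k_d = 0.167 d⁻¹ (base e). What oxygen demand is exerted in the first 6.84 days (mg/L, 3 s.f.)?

y ≈ 26.6 mg/L

y_t = L₀(1 − e^(−k_d t)) = 39.1 × (1 − e^(−0.167×6.84))
= 39.1 × (1 − 0.3191) = 39.1 × 0.6809 = 26.62 mg/L.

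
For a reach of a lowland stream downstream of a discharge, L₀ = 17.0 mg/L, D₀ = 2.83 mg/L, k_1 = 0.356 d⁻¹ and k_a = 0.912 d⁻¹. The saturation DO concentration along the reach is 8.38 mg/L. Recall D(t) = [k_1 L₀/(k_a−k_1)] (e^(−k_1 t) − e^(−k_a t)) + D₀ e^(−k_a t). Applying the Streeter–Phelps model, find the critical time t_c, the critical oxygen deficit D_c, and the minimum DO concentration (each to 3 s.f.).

t_c ≈ 1.15 d; D_c ≈ 4.41 mg/L; min DO ≈ 3.97 mg/L

With k_a/k_1 = 2.562 and 1 − D₀(k_a−k_1)/(k_1 L₀) = 0.7400,
t_c = ln(2.562 × 0.7400) / (0.912 − 0.356) = ln(1.896) / 0.5560 = 0.6396/0.5560 = 1.150 d.
D_c = (k_1/k_a) L₀ e^(−k_1 t_c) = (0.356/0.912) × 17.0 × e^(−0.356×1.150) = 0.3904 × 17.0 × 0.6640 = 4.406 mg/L.
Minimum DO = C_s − D_c = 8.38 − 4.406 = 3.974 mg/L.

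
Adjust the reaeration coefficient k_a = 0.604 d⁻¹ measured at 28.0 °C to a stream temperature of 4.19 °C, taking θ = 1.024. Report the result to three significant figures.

k_a(T₂) = k_a(T₁) · θ^(T₂−T₁) = 0.604 × 1.024^(4.19−28.0)
= 0.604 × 1.024^-23.8 = 0.604 × 0.5685 = 0.3434 d⁻¹.

k_a ≈ 0.343 d⁻¹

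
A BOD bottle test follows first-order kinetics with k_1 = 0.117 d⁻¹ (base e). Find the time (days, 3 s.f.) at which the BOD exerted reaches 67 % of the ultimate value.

y/L₀ = 1 − e^(−k_1 t) = 0.67 ⇒ e^(−k_1 t) = 0.330
t = −ln(0.330) / 0.117 = 1.109 / 0.117 = 9.476 d.

t ≈ 9.48 d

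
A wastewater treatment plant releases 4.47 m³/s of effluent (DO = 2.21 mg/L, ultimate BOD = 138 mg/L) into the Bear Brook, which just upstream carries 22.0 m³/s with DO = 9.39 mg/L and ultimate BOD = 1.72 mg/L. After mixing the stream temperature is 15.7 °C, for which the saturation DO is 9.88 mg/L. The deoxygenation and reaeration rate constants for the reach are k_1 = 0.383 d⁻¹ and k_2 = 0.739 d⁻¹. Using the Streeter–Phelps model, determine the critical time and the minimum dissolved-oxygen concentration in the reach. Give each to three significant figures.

t_c ≈ 1.66 d; minimum DO ≈ 3.09 mg/L

Mixed DO = (22.0×9.39 + 4.47×2.21)/(22.0+4.47) = 216.5/26.47 = 8.178 mg/L.
Mixed L₀ = (22.0×1.72 + 4.47×138)/(26.47) = 654.7/26.47 = 24.73 mg/L.
Initial deficit D₀ = C_s − DO₀ = 9.88 − 8.178 = 1.702 mg/L.
t_c = (1/0.3560) ln[(0.739/0.383)(1 − 1.702×0.3560/(0.383×24.73))] = 2.809 × ln(1.806) = 1.661 d.
D_c = (0.383/0.739) × 24.73 × e^(−0.383×1.661) = 0.5183 × 24.73 × 0.5294 = 6.786 mg/L.
Minimum DO = 9.88 − 6.786 = 3.094 mg/L.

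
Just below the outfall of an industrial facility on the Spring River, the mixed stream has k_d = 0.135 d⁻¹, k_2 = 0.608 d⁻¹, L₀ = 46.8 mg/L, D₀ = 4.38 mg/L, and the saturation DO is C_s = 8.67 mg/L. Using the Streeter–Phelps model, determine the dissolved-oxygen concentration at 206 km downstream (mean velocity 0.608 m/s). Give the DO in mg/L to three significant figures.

DO ≈ 1.63 mg/L

Travel time t = x/v = 206 km / (0.608 m/s) = 206000 m / 0.608 m/s = 338800 s = 3.921 d.
k_d L₀/(k_2−k_d) = 0.135×46.8/(0.608−0.135) = 6.318/0.4730 = 13.36 mg/L.
e^(−k_d t) = e^(−0.135×3.921) = 0.5890; e^(−k_2 t) = e^(−0.608×3.921) = 0.09216.
D = 13.36 × (0.5890 − 0.09216) + 4.38 × 0.09216 = 6.636 + 0.4036 = 7.040 mg/L.
DO = C_s − D = 8.67 − 7.040 = 1.630 mg/L.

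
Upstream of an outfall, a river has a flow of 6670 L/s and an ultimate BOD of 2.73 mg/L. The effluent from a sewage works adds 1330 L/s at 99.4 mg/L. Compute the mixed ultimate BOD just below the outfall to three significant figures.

18.8 mg/L

Flow-weighted mixing: C = (Q_r C_r + Q_w C_w)/(Q_r + Q_w)
= (6670×2.73 + 1330×99.4)/(6670 + 1330) = 150400/8000 = 18.80 mg/L.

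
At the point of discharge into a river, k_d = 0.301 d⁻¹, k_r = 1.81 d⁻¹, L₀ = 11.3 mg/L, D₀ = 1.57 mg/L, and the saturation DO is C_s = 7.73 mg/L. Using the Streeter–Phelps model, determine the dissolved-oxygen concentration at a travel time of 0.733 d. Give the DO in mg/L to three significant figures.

DO ≈ 6.10 mg/L

k_d L₀/(k_r−k_d) = 0.301×11.3/(1.81−0.301) = 3.401/1.509 = 2.254 mg/L.
e^(−k_d t) = e^(−0.301×0.7330) = 0.8020; e^(−k_r t) = e^(−1.81×0.7330) = 0.2653.
D = 2.254 × (0.8020 − 0.2653) + 1.57 × 0.2653 = 1.210 + 0.4166 = 1.626 mg/L.
DO = C_s − D = 7.73 − 1.626 = 6.104 mg/L.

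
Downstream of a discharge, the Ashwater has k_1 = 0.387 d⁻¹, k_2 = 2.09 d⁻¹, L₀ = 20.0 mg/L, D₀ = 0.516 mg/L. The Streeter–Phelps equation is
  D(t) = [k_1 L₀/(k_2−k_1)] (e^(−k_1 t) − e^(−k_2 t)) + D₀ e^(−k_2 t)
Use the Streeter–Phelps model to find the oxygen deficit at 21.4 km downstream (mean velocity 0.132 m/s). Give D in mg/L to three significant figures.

D ≈ 2.12 mg/L

Travel time t = x/v = 21.4 km / (0.132 m/s) = 21400 m / 0.132 m/s = 162100 s = 1.876 d.
k_1 L₀/(k_2−k_1) = 0.387×20.0/(2.09−0.387) = 7.740/1.703 = 4.545 mg/L.
e^(−k_1 t) = e^(−0.387×1.876) = 0.4838; e^(−k_2 t) = e^(−2.09×1.876) = 0.01981.
D = 4.545 × (0.4838 − 0.01981) + 0.516 × 0.01981 = 2.109 + 0.01022 = 2.119 mg/L.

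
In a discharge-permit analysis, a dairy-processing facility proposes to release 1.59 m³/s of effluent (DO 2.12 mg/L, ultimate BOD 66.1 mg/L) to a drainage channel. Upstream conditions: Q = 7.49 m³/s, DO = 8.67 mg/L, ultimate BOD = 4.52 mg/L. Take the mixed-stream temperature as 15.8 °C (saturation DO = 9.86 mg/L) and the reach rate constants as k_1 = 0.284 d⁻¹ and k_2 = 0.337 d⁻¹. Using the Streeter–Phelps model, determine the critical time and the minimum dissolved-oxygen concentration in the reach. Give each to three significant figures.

Mixed DO = (7.49×8.67 + 1.59×2.12)/(7.49+1.59) = 68.31/9.080 = 7.523 mg/L.
Mixed L₀ = (7.49×4.52 + 1.59×66.1)/(9.080) = 139.0/9.080 = 15.30 mg/L.
Initial deficit D₀ = C_s − DO₀ = 9.86 − 7.523 = 2.337 mg/L.
t_c = (1/0.05300) ln[(0.337/0.284)(1 − 2.337×0.05300/(0.284×15.30))] = 18.87 × ln(1.153) = 2.683 d.
D_c = (0.284/0.337) × 15.30 × e^(−0.284×2.683) = 0.8427 × 15.30 × 0.4668 = 6.019 mg/L.
Minimum DO = 9.86 − 6.019 = 3.841 mg/L.

t_c ≈ 2.68 d; minimum DO ≈ 3.84 mg/L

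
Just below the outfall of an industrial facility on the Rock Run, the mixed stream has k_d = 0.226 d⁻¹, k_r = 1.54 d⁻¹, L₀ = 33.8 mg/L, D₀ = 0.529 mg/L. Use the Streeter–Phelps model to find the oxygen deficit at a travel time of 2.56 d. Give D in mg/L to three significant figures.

k_d L₀/(k_r−k_d) = 0.226×33.8/(1.54−0.226) = 7.639/1.314 = 5.813 mg/L.
e^(−k_d t) = e^(−0.226×2.560) = 0.5607; e^(−k_r t) = e^(−1.54×2.560) = 0.01940.
D = 5.813 × (0.5607 − 0.01940) + 0.529 × 0.01940 = 3.147 + 0.01026 = 3.157 mg/L.

D ≈ 3.16 mg/L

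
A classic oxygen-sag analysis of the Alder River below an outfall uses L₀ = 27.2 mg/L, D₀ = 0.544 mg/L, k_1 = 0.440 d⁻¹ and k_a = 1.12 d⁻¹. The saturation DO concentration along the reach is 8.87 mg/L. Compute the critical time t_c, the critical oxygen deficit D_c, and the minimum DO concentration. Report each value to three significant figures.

t_c ≈ 1.33 d; D_c ≈ 5.96 mg/L; min DO ≈ 2.91 mg/L

With k_a/k_1 = 2.545 and 1 − D₀(k_a−k_1)/(k_1 L₀) = 0.9691,
t_c = ln(2.545 × 0.9691) / (1.12 − 0.440) = ln(2.467) / 0.6800 = 0.9029/0.6800 = 1.328 d.
D_c = (k_1/k_a) L₀ e^(−k_1 t_c) = (0.440/1.12) × 27.2 × e^(−0.440×1.328) = 0.3929 × 27.2 × 0.5575 = 5.958 mg/L.
Minimum DO = C_s − D_c = 8.87 − 5.958 = 2.912 mg/L.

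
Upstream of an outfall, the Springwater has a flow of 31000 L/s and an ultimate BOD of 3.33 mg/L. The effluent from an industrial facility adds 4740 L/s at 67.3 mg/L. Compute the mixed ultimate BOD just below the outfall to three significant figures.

11.8 mg/L

Flow-weighted mixing: C = (Q_r C_r + Q_w C_w)/(Q_r + Q_w)
= (31000×3.33 + 4740×67.3)/(31000 + 4740) = 422200/35740 = 11.81 mg/L.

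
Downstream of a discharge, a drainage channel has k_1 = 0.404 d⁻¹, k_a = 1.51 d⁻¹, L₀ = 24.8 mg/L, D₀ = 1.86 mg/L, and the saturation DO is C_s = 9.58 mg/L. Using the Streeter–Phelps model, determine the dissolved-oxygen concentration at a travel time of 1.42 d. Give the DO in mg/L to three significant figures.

k_1 L₀/(k_a−k_1) = 0.404×24.8/(1.51−0.404) = 10.02/1.106 = 9.059 mg/L.
e^(−k_1 t) = e^(−0.404×1.420) = 0.5634; e^(−k_a t) = e^(−1.51×1.420) = 0.1172.
D = 9.059 × (0.5634 − 0.1172) + 1.86 × 0.1172 = 4.043 + 0.2179 = 4.261 mg/L.
DO = C_s − D = 9.58 − 4.261 = 5.319 mg/L.

DO ≈ 5.32 mg/L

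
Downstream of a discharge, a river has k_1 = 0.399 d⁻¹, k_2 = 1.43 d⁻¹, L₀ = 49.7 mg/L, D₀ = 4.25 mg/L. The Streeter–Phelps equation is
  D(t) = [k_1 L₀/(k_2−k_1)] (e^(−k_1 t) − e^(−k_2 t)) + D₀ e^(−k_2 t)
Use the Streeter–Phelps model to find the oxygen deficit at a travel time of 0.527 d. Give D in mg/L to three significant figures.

k_1 L₀/(k_2−k_1) = 0.399×49.7/(1.43−0.399) = 19.83/1.031 = 19.23 mg/L.
e^(−k_1 t) = e^(−0.399×0.5270) = 0.8104; e^(−k_2 t) = e^(−1.43×0.5270) = 0.4707.
D = 19.23 × (0.8104 − 0.4707) + 4.25 × 0.4707 = 6.534 + 2.000 = 8.534 mg/L.

D ≈ 8.53 mg/L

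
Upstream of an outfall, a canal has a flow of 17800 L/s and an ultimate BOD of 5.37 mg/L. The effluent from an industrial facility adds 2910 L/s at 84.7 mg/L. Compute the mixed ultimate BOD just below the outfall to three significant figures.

Flow-weighted mixing: C = (Q_r C_r + Q_w C_w)/(Q_r + Q_w)
= (17800×5.37 + 2910×84.7)/(17800 + 2910) = 342100/20710 = 16.52 mg/L.

16.5 mg/L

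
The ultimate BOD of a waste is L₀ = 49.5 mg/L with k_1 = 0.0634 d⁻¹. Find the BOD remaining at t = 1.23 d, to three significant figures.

L_t = L₀ e^(−k_1 t) = 49.5 × e^(−0.0634×1.23) = 49.5 × 0.9250 = 45.79 mg/L.

L ≈ 45.8 mg/L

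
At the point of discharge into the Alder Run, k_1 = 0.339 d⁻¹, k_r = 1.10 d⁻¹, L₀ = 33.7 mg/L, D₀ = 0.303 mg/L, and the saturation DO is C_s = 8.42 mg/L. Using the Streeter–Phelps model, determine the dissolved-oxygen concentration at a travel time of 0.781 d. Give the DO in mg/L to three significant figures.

k_1 L₀/(k_r−k_1) = 0.339×33.7/(1.10−0.339) = 11.42/0.7610 = 15.01 mg/L.
e^(−k_1 t) = e^(−0.339×0.7810) = 0.7674; e^(−k_r t) = e^(−1.10×0.7810) = 0.4235.
D = 15.01 × (0.7674 − 0.4235) + 0.303 × 0.4235 = 5.162 + 0.1283 = 5.290 mg/L.
DO = C_s − D = 8.42 − 5.290 = 3.130 mg/L.

DO ≈ 3.13 mg/L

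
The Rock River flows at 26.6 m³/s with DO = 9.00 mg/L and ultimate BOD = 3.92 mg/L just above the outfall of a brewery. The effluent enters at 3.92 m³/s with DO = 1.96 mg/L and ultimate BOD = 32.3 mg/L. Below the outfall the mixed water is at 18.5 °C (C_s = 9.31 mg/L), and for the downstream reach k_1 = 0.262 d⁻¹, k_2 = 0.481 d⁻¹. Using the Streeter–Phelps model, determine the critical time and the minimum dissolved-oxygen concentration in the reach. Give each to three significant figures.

t_c ≈ 2.12 d; minimum DO ≈ 6.94 mg/L

Mixed DO = (26.6×9.00 + 3.92×1.96)/(26.6+3.92) = 247.1/30.52 = 8.096 mg/L.
Mixed L₀ = (26.6×3.92 + 3.92×32.3)/(30.52) = 230.9/30.52 = 7.565 mg/L.
Initial deficit D₀ = C_s − DO₀ = 9.31 − 8.096 = 1.214 mg/L.
t_c = (1/0.2190) ln[(0.481/0.262)(1 − 1.214×0.2190/(0.262×7.565))] = 4.566 × ln(1.590) = 2.116 d.
D_c = (0.262/0.481) × 7.565 × e^(−0.262×2.116) = 0.5447 × 7.565 × 0.5744 = 2.367 mg/L.
Minimum DO = 9.31 − 2.367 = 6.943 mg/L.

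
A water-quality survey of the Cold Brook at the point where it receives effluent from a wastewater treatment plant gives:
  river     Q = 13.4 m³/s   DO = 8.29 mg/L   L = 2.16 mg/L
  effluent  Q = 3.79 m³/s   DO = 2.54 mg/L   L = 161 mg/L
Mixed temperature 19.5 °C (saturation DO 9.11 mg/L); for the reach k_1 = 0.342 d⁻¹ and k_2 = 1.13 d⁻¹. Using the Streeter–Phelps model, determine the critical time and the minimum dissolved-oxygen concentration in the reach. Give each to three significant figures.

t_c ≈ 1.34 d; minimum DO ≈ 2.00 mg/L

Mixed DO = (13.4×8.29 + 3.79×2.54)/(13.4+3.79) = 120.7/17.19 = 7.022 mg/L.
Mixed L₀ = (13.4×2.16 + 3.79×161)/(17.19) = 639.1/17.19 = 37.18 mg/L.
Initial deficit D₀ = C_s − DO₀ = 9.11 − 7.022 = 2.088 mg/L.
t_c = (1/0.7880) ln[(1.13/0.342)(1 − 2.088×0.7880/(0.342×37.18))] = 1.269 × ln(2.877) = 1.341 d.
D_c = (0.342/1.13) × 37.18 × e^(−0.342×1.341) = 0.3027 × 37.18 × 0.6322 = 7.114 mg/L.
Minimum DO = 9.11 − 7.114 = 1.996 mg/L.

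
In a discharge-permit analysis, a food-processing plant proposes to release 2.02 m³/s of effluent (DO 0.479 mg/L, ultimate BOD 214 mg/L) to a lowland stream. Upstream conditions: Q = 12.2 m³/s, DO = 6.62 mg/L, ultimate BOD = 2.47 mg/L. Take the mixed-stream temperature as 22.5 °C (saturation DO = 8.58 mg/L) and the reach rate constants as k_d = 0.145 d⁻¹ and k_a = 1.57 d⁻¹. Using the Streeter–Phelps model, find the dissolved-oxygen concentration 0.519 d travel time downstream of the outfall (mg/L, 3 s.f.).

Mixed DO = (12.2×6.62 + 2.02×0.479)/(12.2+2.02) = 81.73/14.22 = 5.748 mg/L.
Mixed L₀ = (12.2×2.47 + 2.02×214)/(14.22) = 462.4/14.22 = 32.52 mg/L.
Initial deficit D₀ = C_s − DO₀ = 8.58 − 5.748 = 2.832 mg/L.
D(0.519) = [0.145×32.52/(1.57−0.145)](e^(−0.145×0.519) − e^(−1.57×0.519)) + 2.832 e^(−1.57×0.519)
= 3.309 × (0.9275 − 0.4427) + 2.832 × 0.4427 = 2.858 mg/L.
DO = 8.58 − 2.858 = 5.722 mg/L.

DO ≈ 5.72 mg/L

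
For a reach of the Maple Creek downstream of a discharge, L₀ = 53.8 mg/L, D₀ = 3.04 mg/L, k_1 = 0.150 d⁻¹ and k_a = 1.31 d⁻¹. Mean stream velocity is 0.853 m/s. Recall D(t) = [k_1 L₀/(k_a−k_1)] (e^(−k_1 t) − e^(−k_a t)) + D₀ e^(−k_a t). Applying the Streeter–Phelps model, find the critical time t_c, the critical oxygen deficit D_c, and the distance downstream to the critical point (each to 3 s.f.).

With k_a/k_1 = 8.733 and 1 − D₀(k_a−k_1)/(k_1 L₀) = 0.5630,
t_c = ln(8.733 × 0.5630) / (1.31 − 0.150) = ln(4.917) / 1.160 = 1.593/1.160 = 1.373 d.
L(t_c) = L₀ e^(−k_1 t_c) = 53.8 × 0.8139 = 43.79 mg/L, and at the critical point k_a D_c = k_1 L, so D_c = (0.150/1.31) × 43.79 = 5.014 mg/L.
x_c = v t_c = 0.853 m/s × 1.373 d × 86400 s/d = 101200 m ≈ 101 km.

t_c ≈ 1.37 d; D_c ≈ 5.01 mg/L; x_c ≈ 101 km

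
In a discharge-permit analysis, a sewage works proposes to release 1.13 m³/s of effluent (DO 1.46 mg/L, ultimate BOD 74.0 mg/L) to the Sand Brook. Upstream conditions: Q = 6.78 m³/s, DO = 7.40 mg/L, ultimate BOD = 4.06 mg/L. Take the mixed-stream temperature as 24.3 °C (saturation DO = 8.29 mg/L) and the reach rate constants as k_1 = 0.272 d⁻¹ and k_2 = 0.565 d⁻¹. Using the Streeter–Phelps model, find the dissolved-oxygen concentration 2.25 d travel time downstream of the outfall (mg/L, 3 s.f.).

Mixed DO = (6.78×7.40 + 1.13×1.46)/(6.78+1.13) = 51.82/7.910 = 6.551 mg/L.
Mixed L₀ = (6.78×4.06 + 1.13×74.0)/(7.910) = 111.1/7.910 = 14.05 mg/L.
Initial deficit D₀ = C_s − DO₀ = 8.29 − 6.551 = 1.739 mg/L.
D(2.25) = [0.272×14.05/(0.565−0.272)](e^(−0.272×2.25) − e^(−0.565×2.25)) + 1.739 e^(−0.565×2.25)
= 13.04 × (0.5423 − 0.2805) + 1.739 × 0.2805 = 3.902 mg/L.
DO = 8.29 − 3.902 = 4.388 mg/L.

DO ≈ 4.39 mg/L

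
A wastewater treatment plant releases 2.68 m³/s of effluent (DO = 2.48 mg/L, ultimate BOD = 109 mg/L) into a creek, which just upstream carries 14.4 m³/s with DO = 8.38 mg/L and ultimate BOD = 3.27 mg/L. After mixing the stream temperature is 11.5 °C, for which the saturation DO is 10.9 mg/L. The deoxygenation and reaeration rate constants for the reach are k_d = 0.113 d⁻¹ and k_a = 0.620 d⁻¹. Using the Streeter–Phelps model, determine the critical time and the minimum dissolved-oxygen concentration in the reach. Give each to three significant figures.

Mixed DO = (14.4×8.38 + 2.68×2.48)/(14.4+2.68) = 127.3/17.08 = 7.454 mg/L.
Mixed L₀ = (14.4×3.27 + 2.68×109)/(17.08) = 339.2/17.08 = 19.86 mg/L.
Initial deficit D₀ = C_s − DO₀ = 10.9 − 7.454 = 3.446 mg/L.
t_c = (1/0.5070) ln[(0.620/0.113)(1 − 3.446×0.5070/(0.113×19.86))] = 1.972 × ln(1.216) = 0.3850 d.
D_c = (0.113/0.620) × 19.86 × e^(−0.113×0.3850) = 0.1823 × 19.86 × 0.9574 = 3.466 mg/L.
Minimum DO = 10.9 − 3.466 = 7.434 mg/L.

t_c ≈ 0.385 d; minimum DO ≈ 7.43 mg/L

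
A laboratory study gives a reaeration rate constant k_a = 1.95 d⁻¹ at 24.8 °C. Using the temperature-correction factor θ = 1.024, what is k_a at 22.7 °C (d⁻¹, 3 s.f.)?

k_a ≈ 1.86 d⁻¹

k_a(T₂) = k_a(T₁) · θ^(T₂−T₁) = 1.95 × 1.024^(22.7−24.8)
= 1.95 × 1.024^-2.10 = 1.95 × 0.9514 = 1.855 d⁻¹.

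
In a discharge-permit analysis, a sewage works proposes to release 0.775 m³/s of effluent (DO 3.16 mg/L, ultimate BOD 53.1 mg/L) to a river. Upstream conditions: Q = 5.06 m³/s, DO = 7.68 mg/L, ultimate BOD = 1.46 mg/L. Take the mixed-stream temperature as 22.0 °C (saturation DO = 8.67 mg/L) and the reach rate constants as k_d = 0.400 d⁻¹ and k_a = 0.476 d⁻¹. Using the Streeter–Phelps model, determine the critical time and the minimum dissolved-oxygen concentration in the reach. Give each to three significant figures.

Mixed DO = (5.06×7.68 + 0.775×3.16)/(5.06+0.775) = 41.31/5.835 = 7.080 mg/L.
Mixed L₀ = (5.06×1.46 + 0.775×53.1)/(5.835) = 48.54/5.835 = 8.319 mg/L.
Initial deficit D₀ = C_s − DO₀ = 8.67 − 7.080 = 1.590 mg/L.
t_c = (1/0.07600) ln[(0.476/0.400)(1 − 1.590×0.07600/(0.400×8.319))] = 13.16 × ln(1.147) = 1.802 d.
D_c = (0.400/0.476) × 8.319 × e^(−0.400×1.802) = 0.8403 × 8.319 × 0.4864 = 3.400 mg/L.
Minimum DO = 8.67 − 3.400 = 5.270 mg/L.

t_c ≈ 1.80 d; minimum DO ≈ 5.27 mg/L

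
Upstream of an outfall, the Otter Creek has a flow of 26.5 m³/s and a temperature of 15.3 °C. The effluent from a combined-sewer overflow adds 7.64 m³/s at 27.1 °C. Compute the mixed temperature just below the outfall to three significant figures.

Flow-weighted mixing: C = (Q_r C_r + Q_w C_w)/(Q_r + Q_w)
= (26.5×15.3 + 7.64×27.1)/(26.5 + 7.64) = 612.5/34.14 = 17.94 °C.

17.9 °C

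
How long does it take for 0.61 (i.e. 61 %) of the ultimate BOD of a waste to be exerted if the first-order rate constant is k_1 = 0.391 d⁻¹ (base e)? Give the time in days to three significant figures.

y/L₀ = 1 − e^(−k_1 t) = 0.61 ⇒ e^(−k_1 t) = 0.390
t = −ln(0.390) / 0.391 = 0.9416 / 0.391 = 2.408 d.

t ≈ 2.41 d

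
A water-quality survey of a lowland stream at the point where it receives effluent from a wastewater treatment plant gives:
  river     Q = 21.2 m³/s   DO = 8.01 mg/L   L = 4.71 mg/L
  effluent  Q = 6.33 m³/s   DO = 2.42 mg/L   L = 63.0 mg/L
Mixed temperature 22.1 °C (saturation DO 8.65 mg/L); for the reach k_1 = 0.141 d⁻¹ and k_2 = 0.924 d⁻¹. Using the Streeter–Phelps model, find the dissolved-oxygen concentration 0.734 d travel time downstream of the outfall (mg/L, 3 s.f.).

Mixed DO = (21.2×8.01 + 6.33×2.42)/(21.2+6.33) = 185.1/27.53 = 6.725 mg/L.
Mixed L₀ = (21.2×4.71 + 6.33×63.0)/(27.53) = 498.6/27.53 = 18.11 mg/L.
Initial deficit D₀ = C_s − DO₀ = 8.65 − 6.725 = 1.925 mg/L.
D(0.734) = [0.141×18.11/(0.924−0.141)](e^(−0.141×0.734) − e^(−0.924×0.734)) + 1.925 e^(−0.924×0.734)
= 3.262 × (0.9017 − 0.5075) + 1.925 × 0.5075 = 2.263 mg/L.
DO = 8.65 − 2.263 = 6.387 mg/L.

DO ≈ 6.39 mg/L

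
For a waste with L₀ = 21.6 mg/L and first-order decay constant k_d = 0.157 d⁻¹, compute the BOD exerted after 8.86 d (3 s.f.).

y_t = L₀(1 − e^(−k_d t)) = 21.6 × (1 − e^(−0.157×8.86))
= 21.6 × (1 − 0.2488) = 21.6 × 0.7512 = 16.23 mg/L.

y ≈ 16.2 mg/L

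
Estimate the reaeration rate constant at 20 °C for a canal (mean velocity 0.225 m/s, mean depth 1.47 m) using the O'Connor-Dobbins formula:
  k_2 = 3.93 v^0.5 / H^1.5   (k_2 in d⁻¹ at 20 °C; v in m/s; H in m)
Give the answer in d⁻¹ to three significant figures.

k_2 = 3.93 × 0.225^0.5 / 1.47^1.5 = 3.93 × 0.4743 / 1.782 = 1.046 d⁻¹.

k_2 ≈ 1.05 d⁻¹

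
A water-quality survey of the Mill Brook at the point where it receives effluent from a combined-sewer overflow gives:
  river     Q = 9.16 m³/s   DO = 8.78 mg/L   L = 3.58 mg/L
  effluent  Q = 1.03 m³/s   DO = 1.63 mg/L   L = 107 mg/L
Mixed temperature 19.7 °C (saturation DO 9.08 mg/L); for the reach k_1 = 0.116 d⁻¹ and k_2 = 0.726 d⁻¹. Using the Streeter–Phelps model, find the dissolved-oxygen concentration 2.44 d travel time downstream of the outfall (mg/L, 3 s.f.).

Mixed DO = (9.16×8.78 + 1.03×1.63)/(9.16+1.03) = 82.10/10.19 = 8.057 mg/L.
Mixed L₀ = (9.16×3.58 + 1.03×107)/(10.19) = 143.0/10.19 = 14.03 mg/L.
Initial deficit D₀ = C_s − DO₀ = 9.08 − 8.057 = 1.023 mg/L.
D(2.44) = [0.116×14.03/(0.726−0.116)](e^(−0.116×2.44) − e^(−0.726×2.44)) + 1.023 e^(−0.726×2.44)
= 2.669 × (0.7535 − 0.1701) + 1.023 × 0.1701 = 1.731 mg/L.
DO = 9.08 − 1.731 = 7.349 mg/L.

DO ≈ 7.35 mg/L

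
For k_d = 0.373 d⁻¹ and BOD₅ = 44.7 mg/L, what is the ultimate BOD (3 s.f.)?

L₀ ≈ 52.9 mg/L

BOD₅ = L₀(1 − e^(−5k_d)) ⇒ L₀ = BOD₅ / (1 − e^(−5×0.373))
= 44.7 / (1 − 0.1549) = 44.7 / 0.8451 = 52.89 mg/L.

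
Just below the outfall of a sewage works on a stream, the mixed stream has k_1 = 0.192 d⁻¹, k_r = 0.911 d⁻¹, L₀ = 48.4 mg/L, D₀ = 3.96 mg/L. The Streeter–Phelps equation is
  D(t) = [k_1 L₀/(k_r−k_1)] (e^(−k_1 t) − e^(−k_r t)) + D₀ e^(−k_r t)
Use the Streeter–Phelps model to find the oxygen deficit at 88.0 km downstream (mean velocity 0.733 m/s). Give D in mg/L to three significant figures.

D ≈ 7.37 mg/L

Travel time t = x/v = 88.0 km / (0.733 m/s) = 88000 m / 0.733 m/s = 120100 s = 1.390 d.
k_1 L₀/(k_r−k_1) = 0.192×48.4/(0.911−0.192) = 9.293/0.7190 = 12.92 mg/L.
e^(−k_1 t) = e^(−0.192×1.390) = 0.7658; e^(−k_r t) = e^(−0.911×1.390) = 0.2820.
D = 12.92 × (0.7658 − 0.2820) + 3.96 × 0.2820 = 6.253 + 1.117 = 7.370 mg/L.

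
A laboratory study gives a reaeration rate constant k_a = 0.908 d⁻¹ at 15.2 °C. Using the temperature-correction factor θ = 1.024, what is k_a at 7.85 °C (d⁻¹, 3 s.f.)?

k_a ≈ 0.763 d⁻¹

k_a(T₂) = k_a(T₁) · θ^(T₂−T₁) = 0.908 × 1.024^(7.85−15.2)
= 0.908 × 1.024^-7.35 = 0.908 × 0.8400 = 0.7627 d⁻¹.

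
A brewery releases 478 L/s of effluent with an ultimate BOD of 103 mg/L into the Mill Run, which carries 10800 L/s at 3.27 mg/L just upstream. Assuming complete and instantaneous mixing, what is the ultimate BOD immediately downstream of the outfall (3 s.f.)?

Flow-weighted mixing: C = (Q_r C_r + Q_w C_w)/(Q_r + Q_w)
= (10800×3.27 + 478×103)/(10800 + 478) = 84550/11280 = 7.497 mg/L.

7.50 mg/L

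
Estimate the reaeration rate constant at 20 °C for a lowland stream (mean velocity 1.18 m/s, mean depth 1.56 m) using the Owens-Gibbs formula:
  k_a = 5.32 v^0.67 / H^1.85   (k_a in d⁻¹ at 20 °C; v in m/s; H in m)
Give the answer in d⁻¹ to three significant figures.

k_a = 5.32 × 1.18^0.67 / 1.56^1.85 = 5.32 × 1.117 / 2.277 = 2.611 d⁻¹.

k_a ≈ 2.61 d⁻¹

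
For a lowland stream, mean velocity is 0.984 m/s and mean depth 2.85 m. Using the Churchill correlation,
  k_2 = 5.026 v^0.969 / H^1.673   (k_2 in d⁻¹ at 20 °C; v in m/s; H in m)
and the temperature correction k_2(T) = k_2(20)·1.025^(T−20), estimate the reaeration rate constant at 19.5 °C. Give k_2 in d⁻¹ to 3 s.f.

k_2(20) = 5.026 × 0.984^0.969 / 2.85^1.673 = 5.026 × 0.9845 / 5.767 = 0.8580 d⁻¹.
k_2(19.5) = 0.8580 × 1.025^(19.5−20) = 0.8580 × 0.9877 = 0.8475 d⁻¹.

k_2 ≈ 0.847 d⁻¹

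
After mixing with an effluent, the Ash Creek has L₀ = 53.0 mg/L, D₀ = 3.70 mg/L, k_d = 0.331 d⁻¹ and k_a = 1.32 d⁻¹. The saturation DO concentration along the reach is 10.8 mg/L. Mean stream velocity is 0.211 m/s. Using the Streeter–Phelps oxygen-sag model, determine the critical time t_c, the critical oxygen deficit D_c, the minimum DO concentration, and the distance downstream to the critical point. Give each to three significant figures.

With k_a/k_d = 3.988 and 1 − D₀(k_a−k_d)/(k_d L₀) = 0.7914,
t_c = ln(3.988 × 0.7914) / (1.32 − 0.331) = ln(3.156) / 0.9890 = 1.149/0.9890 = 1.162 d.
L(t_c) = L₀ e^(−k_d t_c) = 53.0 × 0.6807 = 36.08 mg/L, and at the critical point k_a D_c = k_d L, so D_c = (0.331/1.32) × 36.08 = 9.046 mg/L.
Minimum DO = C_s − D_c = 10.8 − 9.046 = 1.754 mg/L.
x_c = v t_c = 0.211 m/s × 1.162 d × 86400 s/d = 21190 m ≈ 21.2 km.

t_c ≈ 1.16 d; D_c ≈ 9.05 mg/L; min DO ≈ 1.75 mg/L; x_c ≈ 21.2 km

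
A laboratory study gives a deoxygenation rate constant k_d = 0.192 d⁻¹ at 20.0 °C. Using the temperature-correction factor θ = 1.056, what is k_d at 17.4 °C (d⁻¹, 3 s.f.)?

k_d ≈ 0.167 d⁻¹

k_d(T₂) = k_d(T₁) · θ^(T₂−T₁) = 0.192 × 1.056^(17.4−20.0)
= 0.192 × 1.056^-2.60 = 0.192 × 0.8679 = 0.1666 d⁻¹.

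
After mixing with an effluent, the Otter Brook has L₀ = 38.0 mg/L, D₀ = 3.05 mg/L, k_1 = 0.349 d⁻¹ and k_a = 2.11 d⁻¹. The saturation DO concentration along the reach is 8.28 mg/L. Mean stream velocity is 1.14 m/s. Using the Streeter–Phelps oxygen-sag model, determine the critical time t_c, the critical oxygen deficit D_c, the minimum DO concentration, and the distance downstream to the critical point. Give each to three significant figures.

t_c ≈ 0.727 d; D_c ≈ 4.88 mg/L; min DO ≈ 3.40 mg/L; x_c ≈ 71.6 km

At the critical point dD/dt = 0, so k_1 L₀ e^(−k_1 t) = k_a D. Substituting D(t) from the Streeter–Phelps equation and solving for t gives
t_c = ln[(k_a/k_1)(1 − D₀(k_a−k_1)/(k_1 L₀))] / (k_a−k_1).
Here k_a−k_1 = 1.761 d⁻¹ and 1 − D₀(k_a−k_1)/(k_1 L₀) = 1 − 3.05×1.761/(0.349×38.0) = 0.5950, so
t_c = ln(6.046 × 0.5950) / 1.761 = 1.280 / 1.761 = 0.7270 d.
L(t_c) = L₀ e^(−k_1 t_c) = 38.0 × 0.7759 = 29.48 mg/L, and at the critical point k_a D_c = k_1 L, so D_c = (0.349/2.11) × 29.48 = 4.877 mg/L.
Minimum DO = C_s − D_c = 8.28 − 4.877 = 3.403 mg/L.
x_c = v t_c = 1.14 m/s × 0.7270 d × 86400 s/d = 71600 m ≈ 71.6 km.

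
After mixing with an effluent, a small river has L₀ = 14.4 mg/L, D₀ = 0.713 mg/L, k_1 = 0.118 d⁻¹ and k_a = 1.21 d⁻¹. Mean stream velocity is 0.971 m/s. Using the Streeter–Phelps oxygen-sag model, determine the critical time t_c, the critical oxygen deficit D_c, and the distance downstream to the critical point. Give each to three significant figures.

t_c ≈ 1.57 d; D_c ≈ 1.17 mg/L; x_c ≈ 132 km

t_c = [1/(k_a−k_1)] ln[(k_a/k_1)(1 − D₀(k_a−k_1)/(k_1 L₀))]
= [1/(1.21−0.118)] ln[(1.21/0.118)(1 − 0.713×1.092/(0.118×14.4))]
= (1/1.092) ln[10.25 × 0.5418] = 0.9158 × ln(5.556) = 0.9158 × 1.715 = 1.570 d.
L(t_c) = L₀ e^(−k_1 t_c) = 14.4 × 0.8309 = 11.96 mg/L, and at the critical point k_a D_c = k_1 L, so D_c = (0.118/1.21) × 11.96 = 1.167 mg/L.
x_c = v t_c = 0.971 m/s × 1.570 d × 86400 s/d = 131700 m ≈ 132 km.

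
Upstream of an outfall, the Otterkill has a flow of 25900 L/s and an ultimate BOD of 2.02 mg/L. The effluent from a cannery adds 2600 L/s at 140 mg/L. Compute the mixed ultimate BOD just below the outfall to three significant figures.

14.6 mg/L

Flow-weighted mixing: C = (Q_r C_r + Q_w C_w)/(Q_r + Q_w)
= (25900×2.02 + 2600×140)/(25900 + 2600) = 416300/28500 = 14.61 mg/L.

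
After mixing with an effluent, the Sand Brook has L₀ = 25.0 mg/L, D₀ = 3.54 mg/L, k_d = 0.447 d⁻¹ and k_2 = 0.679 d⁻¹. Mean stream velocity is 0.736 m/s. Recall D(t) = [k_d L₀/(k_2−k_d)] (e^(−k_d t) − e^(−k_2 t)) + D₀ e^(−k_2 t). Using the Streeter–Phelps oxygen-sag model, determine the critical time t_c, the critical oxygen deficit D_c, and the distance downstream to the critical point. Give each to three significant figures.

At the critical point dD/dt = 0, so k_d L₀ e^(−k_d t) = k_2 D. Substituting D(t) from the Streeter–Phelps equation and solving for t gives
t_c = ln[(k_2/k_d)(1 − D₀(k_2−k_d)/(k_d L₀))] / (k_2−k_d).
Here k_2−k_d = 0.2320 d⁻¹ and 1 − D₀(k_2−k_d)/(k_d L₀) = 1 − 3.54×0.2320/(0.447×25.0) = 0.9265, so
t_c = ln(1.519 × 0.9265) / 0.2320 = 0.3417 / 0.2320 = 1.473 d.
D_c = (k_d/k_2) L₀ e^(−k_d t_c) = (0.447/0.679) × 25.0 × e^(−0.447×1.473) = 0.6583 × 25.0 × 0.5177 = 8.520 mg/L.
x_c = v t_c = 0.736 m/s × 1.473 d × 86400 s/d = 93670 m ≈ 93.7 km.

t_c ≈ 1.47 d; D_c ≈ 8.52 mg/L; x_c ≈ 93.7 km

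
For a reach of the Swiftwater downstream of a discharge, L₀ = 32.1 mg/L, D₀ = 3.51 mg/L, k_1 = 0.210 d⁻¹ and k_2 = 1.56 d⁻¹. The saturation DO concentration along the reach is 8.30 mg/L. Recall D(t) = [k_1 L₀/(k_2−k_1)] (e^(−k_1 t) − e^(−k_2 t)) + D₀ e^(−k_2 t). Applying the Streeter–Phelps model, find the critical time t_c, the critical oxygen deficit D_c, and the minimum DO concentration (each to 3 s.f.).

t_c ≈ 0.586 d; D_c ≈ 3.82 mg/L; min DO ≈ 4.48 mg/L

At the critical point dD/dt = 0, so k_1 L₀ e^(−k_1 t) = k_2 D. Substituting D(t) from the Streeter–Phelps equation and solving for t gives
t_c = ln[(k_2/k_1)(1 − D₀(k_2−k_1)/(k_1 L₀))] / (k_2−k_1).
Here k_2−k_1 = 1.350 d⁻¹ and 1 − D₀(k_2−k_1)/(k_1 L₀) = 1 − 3.51×1.350/(0.210×32.1) = 0.2971, so
t_c = ln(7.429 × 0.2971) / 1.350 = 0.7915 / 1.350 = 0.5863 d.
L(t_c) = L₀ e^(−k_1 t_c) = 32.1 × 0.8842 = 28.38 mg/L, and at the critical point k_2 D_c = k_1 L, so D_c = (0.210/1.56) × 28.38 = 3.821 mg/L.
Minimum DO = C_s − D_c = 8.30 − 3.821 = 4.479 mg/L.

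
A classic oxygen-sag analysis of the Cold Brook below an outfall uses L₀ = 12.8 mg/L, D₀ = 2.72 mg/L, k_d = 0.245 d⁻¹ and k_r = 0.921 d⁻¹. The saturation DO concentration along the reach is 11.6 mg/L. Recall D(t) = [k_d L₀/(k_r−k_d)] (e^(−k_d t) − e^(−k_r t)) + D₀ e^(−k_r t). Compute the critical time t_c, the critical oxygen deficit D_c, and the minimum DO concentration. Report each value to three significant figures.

t_c = [1/(k_r−k_d)] ln[(k_r/k_d)(1 − D₀(k_r−k_d)/(k_d L₀))]
= [1/(0.921−0.245)] ln[(0.921/0.245)(1 − 2.72×0.6760/(0.245×12.8))]
= (1/0.6760) ln[3.759 × 0.4137] = 1.479 × ln(1.555) = 1.479 × 0.4415 = 0.6531 d.
D_c = (k_d/k_r) L₀ e^(−k_d t_c) = (0.245/0.921) × 12.8 × e^(−0.245×0.6531) = 0.2660 × 12.8 × 0.8521 = 2.901 mg/L.
Minimum DO = C_s − D_c = 11.6 − 2.901 = 8.699 mg/L.

t_c ≈ 0.653 d; D_c ≈ 2.90 mg/L; min DO ≈ 8.70 mg/L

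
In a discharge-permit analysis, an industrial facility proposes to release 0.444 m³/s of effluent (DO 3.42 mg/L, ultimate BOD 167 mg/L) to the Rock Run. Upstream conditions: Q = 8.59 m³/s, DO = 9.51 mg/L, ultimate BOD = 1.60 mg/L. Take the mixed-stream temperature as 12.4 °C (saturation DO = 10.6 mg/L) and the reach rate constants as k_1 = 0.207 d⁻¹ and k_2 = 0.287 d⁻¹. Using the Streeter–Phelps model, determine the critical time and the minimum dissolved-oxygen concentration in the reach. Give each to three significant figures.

Mixed DO = (8.59×9.51 + 0.444×3.42)/(8.59+0.444) = 83.21/9.034 = 9.211 mg/L.
Mixed L₀ = (8.59×1.60 + 0.444×167)/(9.034) = 87.89/9.034 = 9.729 mg/L.
Initial deficit D₀ = C_s − DO₀ = 10.6 − 9.211 = 1.389 mg/L.
t_c = (1/0.08000) ln[(0.287/0.207)(1 − 1.389×0.08000/(0.207×9.729))] = 12.50 × ln(1.310) = 3.375 d.
D_c = (0.207/0.287) × 9.729 × e^(−0.207×3.375) = 0.7213 × 9.729 × 0.4973 = 3.489 mg/L.
Minimum DO = 10.6 − 3.489 = 7.111 mg/L.

t_c ≈ 3.37 d; minimum DO ≈ 7.11 mg/L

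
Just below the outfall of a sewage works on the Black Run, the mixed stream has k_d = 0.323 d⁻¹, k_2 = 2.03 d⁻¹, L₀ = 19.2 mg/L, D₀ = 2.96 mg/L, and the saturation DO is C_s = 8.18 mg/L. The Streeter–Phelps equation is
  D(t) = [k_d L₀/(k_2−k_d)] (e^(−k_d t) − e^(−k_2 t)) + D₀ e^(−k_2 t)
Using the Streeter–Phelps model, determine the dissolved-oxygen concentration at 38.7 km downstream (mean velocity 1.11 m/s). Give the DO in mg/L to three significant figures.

DO ≈ 5.29 mg/L

Travel time t = x/v = 38.7 km / (1.11 m/s) = 38700 m / 1.11 m/s = 34860 s = 0.4035 d.
k_d L₀/(k_2−k_d) = 0.323×19.2/(2.03−0.323) = 6.202/1.707 = 3.633 mg/L.
e^(−k_d t) = e^(−0.323×0.4035) = 0.8778; e^(−k_2 t) = e^(−2.03×0.4035) = 0.4408.
D = 3.633 × (0.8778 − 0.4408) + 2.96 × 0.4408 = 1.588 + 1.305 = 2.892 mg/L.
DO = C_s − D = 8.18 − 2.892 = 5.288 mg/L.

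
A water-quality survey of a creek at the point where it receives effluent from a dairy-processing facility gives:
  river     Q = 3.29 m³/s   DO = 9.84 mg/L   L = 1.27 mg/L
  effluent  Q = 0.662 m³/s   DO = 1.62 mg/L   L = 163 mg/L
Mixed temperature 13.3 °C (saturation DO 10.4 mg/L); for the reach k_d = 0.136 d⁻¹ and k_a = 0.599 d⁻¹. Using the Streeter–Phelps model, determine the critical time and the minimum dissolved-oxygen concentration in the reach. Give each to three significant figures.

Mixed DO = (3.29×9.84 + 0.662×1.62)/(3.29+0.662) = 33.45/3.952 = 8.463 mg/L.
Mixed L₀ = (3.29×1.27 + 0.662×163)/(3.952) = 112.1/3.952 = 28.36 mg/L.
Initial deficit D₀ = C_s − DO₀ = 10.4 − 8.463 = 1.937 mg/L.
t_c = (1/0.4630) ln[(0.599/0.136)(1 − 1.937×0.4630/(0.136×28.36))] = 2.160 × ln(3.380) = 2.631 d.
D_c = (0.136/0.599) × 28.36 × e^(−0.136×2.631) = 0.2270 × 28.36 × 0.6992 = 4.503 mg/L.
Minimum DO = 10.4 − 4.503 = 5.897 mg/L.

t_c ≈ 2.63 d; minimum DO ≈ 5.90 mg/L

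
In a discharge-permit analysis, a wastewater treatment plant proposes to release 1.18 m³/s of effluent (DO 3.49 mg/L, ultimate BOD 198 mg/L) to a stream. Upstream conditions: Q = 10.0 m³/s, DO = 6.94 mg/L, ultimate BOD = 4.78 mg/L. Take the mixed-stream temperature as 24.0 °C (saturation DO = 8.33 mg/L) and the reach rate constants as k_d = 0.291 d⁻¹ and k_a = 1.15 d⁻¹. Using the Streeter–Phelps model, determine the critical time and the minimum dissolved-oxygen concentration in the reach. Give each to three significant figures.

t_c ≈ 1.33 d; minimum DO ≈ 4.01 mg/L

Mixed DO = (10.0×6.94 + 1.18×3.49)/(10.0+1.18) = 73.52/11.18 = 6.576 mg/L.
Mixed L₀ = (10.0×4.78 + 1.18×198)/(11.18) = 281.4/11.18 = 25.17 mg/L.
Initial deficit D₀ = C_s − DO₀ = 8.33 − 6.576 = 1.754 mg/L.
t_c = (1/0.8590) ln[(1.15/0.291)(1 − 1.754×0.8590/(0.291×25.17))] = 1.164 × ln(3.139) = 1.332 d.
D_c = (0.291/1.15) × 25.17 × e^(−0.291×1.332) = 0.2530 × 25.17 × 0.6787 = 4.324 mg/L.
Minimum DO = 8.33 − 4.324 = 4.006 mg/L.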